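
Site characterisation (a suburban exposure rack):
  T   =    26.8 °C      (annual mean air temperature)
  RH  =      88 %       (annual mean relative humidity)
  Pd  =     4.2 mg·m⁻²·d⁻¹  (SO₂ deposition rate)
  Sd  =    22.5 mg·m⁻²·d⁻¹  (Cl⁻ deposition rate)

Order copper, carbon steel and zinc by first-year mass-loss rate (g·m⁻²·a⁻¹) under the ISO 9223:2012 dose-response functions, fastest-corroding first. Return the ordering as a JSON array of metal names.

copper: temperature factor f = -0.080·(16.8) = -1.3440
  SO₂ term: 0.0053·4.2^0.26·exp(0.059·88-1.3440) = 0.361
  Cl⁻ term: 0.01025·22.5^0.27·exp(0.036·88+0.049·26.8) = 2.099
  sum: 0.361 + 2.099 → r_corr = 2.46 μm/a
  mass loss = 2.46 μm/a × 8.96 g/cm³ = 22.04 g·m⁻²·a⁻¹
carbon steel: T>10 °C ⇒ hinge -0.054·(26.8−10) = -0.9072
  SO₂ term: 1.77·4.2^0.52·exp(0.02·88-0.9072) = 8.758
  Cl⁻ term: 0.102·22.5^0.62·exp(0.033·88+0.04·26.8) = 37.47
  sum: 8.758 + 37.47 → r_corr = 46.23 μm/a
  mass loss = 46.23 μm/a × 7.85 g/cm³ = 362.9 g·m⁻²·a⁻¹
zinc: T>10 °C ⇒ hinge -0.071·(26.8−10) = -1.1928
  SO₂ term: 0.0129·4.2^0.44·exp(0.046·88-1.1928) = 0.4215
  Sd branch = 0.0175·Sd^0.57·e^(0.008·RH+0.085·T) = 2.036 μm/a
  sum: 0.4215 + 2.036 → r_corr = 2.458 μm/a
  mass loss = 2.458 μm/a × 7.14 g/cm³ = 17.55 g·m⁻²·a⁻¹
Ordering by g·m⁻²·a⁻¹: carbon steel (363) > copper (22) > zinc (17.5)

["carbon steel", "copper", "zinc"]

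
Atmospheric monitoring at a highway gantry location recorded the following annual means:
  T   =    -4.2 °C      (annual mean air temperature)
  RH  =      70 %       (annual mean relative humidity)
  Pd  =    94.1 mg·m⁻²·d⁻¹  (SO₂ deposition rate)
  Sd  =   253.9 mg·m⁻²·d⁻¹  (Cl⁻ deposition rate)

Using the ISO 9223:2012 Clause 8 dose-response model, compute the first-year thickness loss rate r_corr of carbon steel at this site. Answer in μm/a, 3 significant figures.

r_corr = 36.0 μm/a

carbon steel: temperature factor f = +0.150·(-14.2) = -2.1300
  sulphur-dioxide contribution → 9.062 μm/a
  chloride contribution → 26.9 μm/a
  ⇒ r_corr(carbon steel) = 35.96 μm/a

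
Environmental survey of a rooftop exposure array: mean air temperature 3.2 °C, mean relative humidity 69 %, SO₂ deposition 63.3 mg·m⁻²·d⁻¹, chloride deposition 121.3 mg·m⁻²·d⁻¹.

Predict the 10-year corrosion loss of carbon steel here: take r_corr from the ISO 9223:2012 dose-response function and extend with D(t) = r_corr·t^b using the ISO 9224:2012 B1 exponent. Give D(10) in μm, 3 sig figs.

D(10) = 147 μm

carbon steel: temperature factor f = +0.150·(-6.8) = -1.0200
  Pd branch = 1.77·Pd^0.52·e^(0.02·RH+f) = 21.93 μm/a
  Cl⁻ term: 0.102·121.3^0.62·exp(0.033·69+0.04·3.2) = 22.13
  sum: 21.93 + 22.13 → r_corr = 44.07 μm/a
Power-law: D(10) = r_corr · 10^0.523
  D(10) = 44.07 × 10^0.523 = 44.07 × 3.334 = 146.9 μm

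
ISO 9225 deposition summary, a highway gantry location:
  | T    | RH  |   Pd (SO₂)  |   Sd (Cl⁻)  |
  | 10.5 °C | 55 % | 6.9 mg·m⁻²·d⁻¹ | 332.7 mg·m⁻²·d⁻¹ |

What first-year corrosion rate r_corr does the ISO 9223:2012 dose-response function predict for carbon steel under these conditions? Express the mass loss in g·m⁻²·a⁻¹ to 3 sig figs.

carbon steel: f(T) = -0.054·(T−10) [T>10 °C] = -0.0270
  Pd branch = 1.77·Pd^0.52·e^(0.02·RH+f) = 14.13 μm/a
  Sd branch = 0.102·Sd^0.62·e^(0.033·RH+0.04·T) = 34.91 μm/a
  sum: 14.13 + 34.91 → r_corr = 49.04 μm/a
Convert to mass loss: 49.04 μm/a × 7.85 g/cm³ = 385 g·m⁻²·a⁻¹

r_corr = 385 g·m⁻²·a⁻¹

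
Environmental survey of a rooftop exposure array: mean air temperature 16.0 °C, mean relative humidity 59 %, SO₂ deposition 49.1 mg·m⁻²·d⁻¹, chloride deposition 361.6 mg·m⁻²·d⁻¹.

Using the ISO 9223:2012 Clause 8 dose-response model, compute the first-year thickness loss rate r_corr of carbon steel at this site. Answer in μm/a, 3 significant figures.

carbon steel: f(T) = -0.054·(T−10) [T>10 °C] = -0.3240
  Pd branch = 1.77·Pd^0.52·e^(0.02·RH+f) = 31.56 μm/a
  Sd branch = 0.102·Sd^0.62·e^(0.033·RH+0.04·T) = 52.27 μm/a
  r_corr = 31.56 + 52.27 = 83.82 μm/a

r_corr = 83.8 μm/a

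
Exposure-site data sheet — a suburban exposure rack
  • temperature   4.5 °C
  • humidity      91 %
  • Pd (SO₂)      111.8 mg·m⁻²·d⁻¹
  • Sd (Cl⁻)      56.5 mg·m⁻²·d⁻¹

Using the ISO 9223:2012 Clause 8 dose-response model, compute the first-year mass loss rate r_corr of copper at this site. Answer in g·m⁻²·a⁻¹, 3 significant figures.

r_corr = 26.4 g·m⁻²·a⁻¹

copper: T≤10 °C ⇒ hinge +0.126·(4.5−10) = -0.6930
  SO₂ term: 0.0053·111.8^0.26·exp(0.059·91-0.6930) = 1.939
  Sd branch = 0.01025·Sd^0.27·e^(0.036·RH+0.049·T) = 1.005 μm/a
  sum: 1.939 + 1.005 → r_corr = 2.945 μm/a
Convert to mass loss: 2.945 μm/a × 8.96 g/cm³ = 26.38 g·m⁻²·a⁻¹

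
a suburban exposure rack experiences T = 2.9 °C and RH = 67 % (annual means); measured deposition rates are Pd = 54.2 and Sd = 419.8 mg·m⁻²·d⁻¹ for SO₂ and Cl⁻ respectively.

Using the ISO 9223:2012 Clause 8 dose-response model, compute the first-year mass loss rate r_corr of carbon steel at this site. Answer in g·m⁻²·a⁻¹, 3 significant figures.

carbon steel: T≤10 °C ⇒ hinge +0.150·(2.9−10) = -1.0650
  Pd branch = 1.77·Pd^0.52·e^(0.02·RH+f) = 18.58 μm/a
  Sd branch = 0.102·Sd^0.62·e^(0.033·RH+0.04·T) = 44.21 μm/a
  sum: 18.58 + 44.21 → r_corr = 62.79 μm/a
Convert to mass loss: 62.79 μm/a × 7.85 g/cm³ = 492.9 g·m⁻²·a⁻¹

r_corr = 493 g·m⁻²·a⁻¹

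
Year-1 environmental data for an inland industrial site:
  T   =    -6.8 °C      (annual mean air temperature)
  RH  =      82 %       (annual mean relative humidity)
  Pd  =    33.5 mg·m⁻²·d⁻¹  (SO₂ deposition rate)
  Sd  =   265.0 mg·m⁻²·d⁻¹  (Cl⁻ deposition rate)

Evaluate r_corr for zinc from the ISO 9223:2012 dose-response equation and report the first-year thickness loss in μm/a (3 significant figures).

r_corr = 1.84 μm/a

zinc: T≤10 °C ⇒ hinge +0.038·(-6.8−10) = -0.6384
  Pd branch = 0.0129·Pd^0.44·e^(0.046·RH+f) = 1.388 μm/a
  Cl⁻ term: 0.0175·265.0^0.57·exp(0.008·82+0.085·-6.8) = 0.4552
  sum: 1.388 + 0.4552 → r_corr = 1.844 μm/a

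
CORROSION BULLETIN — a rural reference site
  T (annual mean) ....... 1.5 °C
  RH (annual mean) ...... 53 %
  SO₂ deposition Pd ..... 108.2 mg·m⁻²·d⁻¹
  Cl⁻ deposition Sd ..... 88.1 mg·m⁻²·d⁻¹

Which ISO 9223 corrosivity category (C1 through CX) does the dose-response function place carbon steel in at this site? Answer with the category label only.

carbon steel: T≤10 °C ⇒ hinge +0.150·(1.5−10) = -1.2750
  SO₂ term: 1.77·108.2^0.52·exp(0.02·53-1.2750) = 16.31
  Sd branch = 0.102·Sd^0.62·e^(0.033·RH+0.04·T) = 10 μm/a
  sum: 16.31 + 10 → r_corr = 26.31 μm/a
26.3 μm/a falls in (25, 50] for carbon steel → category C3

C3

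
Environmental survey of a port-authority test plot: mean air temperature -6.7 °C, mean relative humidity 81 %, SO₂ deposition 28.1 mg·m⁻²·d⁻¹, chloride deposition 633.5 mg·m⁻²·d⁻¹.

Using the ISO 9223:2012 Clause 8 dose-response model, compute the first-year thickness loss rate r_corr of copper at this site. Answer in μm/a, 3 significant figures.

copper: T≤10 °C ⇒ hinge +0.126·(-6.7−10) = -2.1042
  SO₂ term: 0.0053·28.1^0.26·exp(0.059·81-2.1042) = 0.1831
  Sd branch = 0.01025·Sd^0.27·e^(0.036·RH+0.049·T) = 0.7781 μm/a
  r_corr = 0.1831 + 0.7781 = 0.9611 μm/a

r_corr = 0.961 μm/a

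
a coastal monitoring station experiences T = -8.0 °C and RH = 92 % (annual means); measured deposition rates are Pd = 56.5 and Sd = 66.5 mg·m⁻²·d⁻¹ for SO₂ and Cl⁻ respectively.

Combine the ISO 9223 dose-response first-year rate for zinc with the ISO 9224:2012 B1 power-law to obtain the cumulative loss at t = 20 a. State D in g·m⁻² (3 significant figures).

zinc: f(T) = +0.038·(T−10) [T≤10 °C] = -0.6840
  Pd branch = 0.0129·Pd^0.44·e^(0.046·RH+f) = 2.645 μm/a
  Sd branch = 0.0175·Sd^0.57·e^(0.008·RH+0.085·T) = 0.2025 μm/a
  r_corr = 2.645 + 0.2025 = 2.847 μm/a
Long-term exponent b (ISO 9224 Table 2, B1) = 0.813
  D(20) = 2.847 × 20^0.813 = 2.847 × 11.42 = 32.52 μm
  Mass loss = 32.52 μm × 7.14 g/cm³ = 232.2 g·m⁻²

D(20) = 232 g·m⁻²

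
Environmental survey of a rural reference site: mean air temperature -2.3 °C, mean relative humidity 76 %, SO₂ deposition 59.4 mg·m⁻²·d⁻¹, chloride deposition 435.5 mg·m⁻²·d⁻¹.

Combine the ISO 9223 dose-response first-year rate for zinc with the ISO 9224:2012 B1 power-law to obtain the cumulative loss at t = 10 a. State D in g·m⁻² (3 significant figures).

zinc: temperature factor f = +0.038·(-12.3) = -0.4674
  sulphur-dioxide contribution → 1.608 μm/a
  chloride contribution → 0.8441 μm/a
  total first-year rate 2.452 μm/a
Power-law: D(10) = r_corr · 10^0.813
  D(10) = 2.452 × 10^0.813 = 2.452 × 6.501 = 15.94 μm
  Mass loss = 15.94 μm × 7.14 g/cm³ = 113.8 g·m⁻²

D(10) = 114 g·m⁻²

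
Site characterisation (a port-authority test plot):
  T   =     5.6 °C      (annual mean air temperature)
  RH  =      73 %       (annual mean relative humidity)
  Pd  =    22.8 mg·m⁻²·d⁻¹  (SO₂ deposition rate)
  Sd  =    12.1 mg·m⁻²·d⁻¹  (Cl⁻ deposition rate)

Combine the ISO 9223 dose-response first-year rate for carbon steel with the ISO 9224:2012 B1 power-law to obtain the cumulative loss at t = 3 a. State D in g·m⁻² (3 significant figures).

D(3) = 372 g·m⁻²

carbon steel: T≤10 °C ⇒ hinge +0.150·(5.6−10) = -0.6600
  Pd branch = 1.77·Pd^0.52·e^(0.02·RH+f) = 20.02 μm/a
  Cl⁻ term: 0.102·12.1^0.62·exp(0.033·73+0.04·5.6) = 6.659
  r_corr = 20.02 + 6.659 = 26.68 μm/a
ISO 9224: D(t) = r_corr · t^b with b = 0.523 (carbon steel, B1)
  D(3) = 26.68 × 3^0.523 = 26.68 × 1.776 = 47.4 μm
  Mass loss = 47.4 μm × 7.85 g/cm³ = 372.1 g·m⁻²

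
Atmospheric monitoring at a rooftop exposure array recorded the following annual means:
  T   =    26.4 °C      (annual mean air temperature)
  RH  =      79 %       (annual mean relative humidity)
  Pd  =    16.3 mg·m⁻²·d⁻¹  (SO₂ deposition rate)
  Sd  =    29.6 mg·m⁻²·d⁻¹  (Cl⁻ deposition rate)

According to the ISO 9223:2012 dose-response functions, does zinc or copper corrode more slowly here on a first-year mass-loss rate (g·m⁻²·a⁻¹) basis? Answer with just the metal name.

copper

zinc: T>10 °C ⇒ hinge -0.071·(26.4−10) = -1.1644
  SO₂ term: 0.0129·16.3^0.44·exp(0.046·79-1.1644) = 0.5206
  Sd branch = 0.0175·Sd^0.57·e^(0.008·RH+0.085·T) = 2.141 μm/a
  r_corr = 0.5206 + 2.141 = 2.662 μm/a
  mass loss = 2.662 μm/a × 7.14 g/cm³ = 19.01 g·m⁻²·a⁻¹
copper: f(T) = -0.080·(T−10) [T>10 °C] = -1.3120
  Pd branch = 0.0053·Pd^0.26·e^(0.059·RH+f) = 0.3118 μm/a
  Cl⁻ term: 0.01025·29.6^0.27·exp(0.036·79+0.049·26.4) = 1.603
  sum: 0.3118 + 1.603 → r_corr = 1.915 μm/a
  mass loss = 1.915 μm/a × 8.96 g/cm³ = 17.16 g·m⁻²·a⁻¹
Ordering by g·m⁻²·a⁻¹: zinc (19) > copper (17.2)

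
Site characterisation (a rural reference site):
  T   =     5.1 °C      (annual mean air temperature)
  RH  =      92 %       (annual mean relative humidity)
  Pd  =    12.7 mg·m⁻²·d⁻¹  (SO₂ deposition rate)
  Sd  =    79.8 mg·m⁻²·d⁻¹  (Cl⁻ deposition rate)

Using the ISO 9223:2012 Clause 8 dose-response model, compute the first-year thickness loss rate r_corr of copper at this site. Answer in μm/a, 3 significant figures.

copper: T≤10 °C ⇒ hinge +0.126·(5.1−10) = -0.6174
  Pd branch = 0.0053·Pd^0.26·e^(0.059·RH+f) = 1.26 μm/a
  Cl⁻ term: 0.01025·79.8^0.27·exp(0.036·92+0.049·5.1) = 1.178
  r_corr = 1.26 + 1.178 = 2.438 μm/a

r_corr = 2.44 μm/a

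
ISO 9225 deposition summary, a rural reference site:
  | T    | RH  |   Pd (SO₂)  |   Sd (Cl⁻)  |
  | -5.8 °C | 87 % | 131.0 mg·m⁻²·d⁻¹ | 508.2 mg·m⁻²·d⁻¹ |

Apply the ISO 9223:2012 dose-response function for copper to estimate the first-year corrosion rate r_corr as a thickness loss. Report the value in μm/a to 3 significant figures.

copper: f(T) = +0.126·(T−10) [T≤10 °C] = -1.9908
  SO₂ term: 0.0053·131.0^0.26·exp(0.059·87-1.9908) = 0.4359
  Sd branch = 0.01025·Sd^0.27·e^(0.036·RH+0.049·T) = 0.9509 μm/a
  sum: 0.4359 + 0.9509 → r_corr = 1.387 μm/a

r_corr = 1.39 μm/a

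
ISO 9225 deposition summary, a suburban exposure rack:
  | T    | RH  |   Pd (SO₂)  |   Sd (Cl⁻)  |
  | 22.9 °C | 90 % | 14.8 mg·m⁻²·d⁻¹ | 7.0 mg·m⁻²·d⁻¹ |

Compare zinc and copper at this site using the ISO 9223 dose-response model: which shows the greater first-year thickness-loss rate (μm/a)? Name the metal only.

zinc: temperature factor f = -0.071·(12.9) = -0.9159
  SO₂ term: 0.0129·14.8^0.44·exp(0.046·90-0.9159) = 1.061
  Sd branch = 0.0175·Sd^0.57·e^(0.008·RH+0.085·T) = 0.7635 μm/a
  r_corr = 1.061 + 0.7635 = 1.824 μm/a
copper: T>10 °C ⇒ hinge -0.080·(22.9−10) = -1.0320
  Pd branch = 0.0053·Pd^0.26·e^(0.059·RH+f) = 0.7699 μm/a
  Cl⁻ term: 0.01025·7.0^0.27·exp(0.036·90+0.049·22.9) = 1.359
  sum: 0.7699 + 1.359 → r_corr = 2.129 μm/a
Ordering by μm/a: copper (2.13) > zinc (1.82)

copper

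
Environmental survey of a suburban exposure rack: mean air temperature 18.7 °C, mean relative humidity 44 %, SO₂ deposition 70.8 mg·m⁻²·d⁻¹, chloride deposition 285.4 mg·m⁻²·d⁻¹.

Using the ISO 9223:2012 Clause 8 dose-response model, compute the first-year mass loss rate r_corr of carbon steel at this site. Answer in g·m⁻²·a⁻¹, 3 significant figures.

r_corr = 432 g·m⁻²·a⁻¹

carbon steel: f(T) = -0.054·(T−10) [T>10 °C] = -0.4698
  SO₂ term: 1.77·70.8^0.52·exp(0.02·44-0.4698) = 24.44
  Sd branch = 0.102·Sd^0.62·e^(0.033·RH+0.04·T) = 30.65 μm/a
  r_corr = 24.44 + 30.65 = 55.09 μm/a
Convert to mass loss: 55.09 μm/a × 7.85 g/cm³ = 432.5 g·m⁻²·a⁻¹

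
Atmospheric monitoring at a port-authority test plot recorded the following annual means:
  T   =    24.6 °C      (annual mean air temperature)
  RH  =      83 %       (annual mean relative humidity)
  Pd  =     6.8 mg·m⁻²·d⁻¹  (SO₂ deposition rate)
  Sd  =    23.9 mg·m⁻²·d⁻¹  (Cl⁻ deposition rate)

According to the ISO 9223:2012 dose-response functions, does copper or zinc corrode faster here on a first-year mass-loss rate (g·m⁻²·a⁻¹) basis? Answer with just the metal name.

copper

copper: temperature factor f = -0.080·(14.6) = -1.1680
  SO₂ term: 0.0053·6.8^0.26·exp(0.059·83-1.1680) = 0.3633
  Cl⁻ term: 0.01025·23.9^0.27·exp(0.036·83+0.049·24.6) = 1.6
  r_corr = 0.3633 + 1.6 = 1.963 μm/a
  mass loss = 1.963 μm/a × 8.96 g/cm³ = 17.59 g·m⁻²·a⁻¹
zinc: f(T) = -0.071·(T−10) [T>10 °C] = -1.0366
  SO₂ term: 0.0129·6.8^0.44·exp(0.046·83-1.0366) = 0.484
  Sd branch = 0.0175·Sd^0.57·e^(0.008·RH+0.085·T) = 1.68 μm/a
  r_corr = 0.484 + 1.68 = 2.164 μm/a
  mass loss = 2.164 μm/a × 7.14 g/cm³ = 15.45 g·m⁻²·a⁻¹
Ordering by g·m⁻²·a⁻¹: copper (17.6) > zinc (15.4)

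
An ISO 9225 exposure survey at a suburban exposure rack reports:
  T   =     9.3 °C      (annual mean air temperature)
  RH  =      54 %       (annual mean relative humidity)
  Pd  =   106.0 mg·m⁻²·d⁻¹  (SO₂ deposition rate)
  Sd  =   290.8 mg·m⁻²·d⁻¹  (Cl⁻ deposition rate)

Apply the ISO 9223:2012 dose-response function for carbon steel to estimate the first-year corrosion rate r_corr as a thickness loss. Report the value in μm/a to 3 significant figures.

r_corr = 82.6 μm/a

carbon steel: f(T) = +0.150·(T−10) [T≤10 °C] = -0.1050
  sulphur-dioxide contribution → 53.04 μm/a
  chloride contribution → 29.61 μm/a
  total first-year rate 82.65 μm/a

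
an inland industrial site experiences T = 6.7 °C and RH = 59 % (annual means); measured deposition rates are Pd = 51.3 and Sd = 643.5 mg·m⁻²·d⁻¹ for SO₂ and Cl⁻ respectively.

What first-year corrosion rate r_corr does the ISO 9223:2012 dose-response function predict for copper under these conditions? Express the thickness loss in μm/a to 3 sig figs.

copper: temperature factor f = +0.126·(-3.3) = -0.4158
  Pd branch = 0.0053·Pd^0.26·e^(0.059·RH+f) = 0.3163 μm/a
  Sd branch = 0.01025·Sd^0.27·e^(0.036·RH+0.049·T) = 0.6824 μm/a
  r_corr = 0.3163 + 0.6824 = 0.9987 μm/a

r_corr = 0.999 μm/a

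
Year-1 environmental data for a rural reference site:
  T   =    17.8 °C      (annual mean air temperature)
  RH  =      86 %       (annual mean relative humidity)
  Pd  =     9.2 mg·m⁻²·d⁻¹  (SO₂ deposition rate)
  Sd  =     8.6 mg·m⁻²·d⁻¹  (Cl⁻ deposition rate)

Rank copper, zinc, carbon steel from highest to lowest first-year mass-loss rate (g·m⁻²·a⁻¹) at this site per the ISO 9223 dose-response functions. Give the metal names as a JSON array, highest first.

copper: temperature factor f = -0.080·(7.8) = -0.6240
  sulphur-dioxide contribution → 0.8081 μm/a
  chloride contribution → 0.9692 μm/a
  total first-year rate 1.777 μm/a
  mass loss = 1.777 μm/a × 8.96 g/cm³ = 15.92 g·m⁻²·a⁻¹
zinc: temperature factor f = -0.071·(7.8) = -0.5538
  sulphur-dioxide contribution → 1.029 μm/a
  chloride contribution → 0.539 μm/a
  total first-year rate 1.568 μm/a
  mass loss = 1.568 μm/a × 7.14 g/cm³ = 11.19 g·m⁻²·a⁻¹
carbon steel: T>10 °C ⇒ hinge -0.054·(17.8−10) = -0.4212
  sulphur-dioxide contribution → 20.57 μm/a
  chloride contribution → 13.48 μm/a
  ⇒ r_corr(carbon steel) = 34.05 μm/a
  mass loss = 34.05 μm/a × 7.85 g/cm³ = 267.3 g·m⁻²·a⁻¹
Ordering by g·m⁻²·a⁻¹: carbon steel (267) > copper (15.9) > zinc (11.2)

["carbon steel", "copper", "zinc"]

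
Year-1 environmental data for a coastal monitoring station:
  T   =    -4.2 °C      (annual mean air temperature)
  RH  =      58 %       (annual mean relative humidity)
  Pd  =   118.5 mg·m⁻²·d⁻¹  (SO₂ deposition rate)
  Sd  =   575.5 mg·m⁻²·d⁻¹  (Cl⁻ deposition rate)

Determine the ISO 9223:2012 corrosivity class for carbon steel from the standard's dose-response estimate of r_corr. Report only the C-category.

C3

carbon steel: temperature factor f = +0.150·(-14.2) = -2.1300
  Pd branch = 1.77·Pd^0.52·e^(0.02·RH+f) = 8.036 μm/a
  Sd branch = 0.102·Sd^0.62·e^(0.033·RH+0.04·T) = 30.07 μm/a
  r_corr = 8.036 + 30.07 = 38.1 μm/a
Category bounds: 25…50 μm/a bracket r_corr ⇒ C3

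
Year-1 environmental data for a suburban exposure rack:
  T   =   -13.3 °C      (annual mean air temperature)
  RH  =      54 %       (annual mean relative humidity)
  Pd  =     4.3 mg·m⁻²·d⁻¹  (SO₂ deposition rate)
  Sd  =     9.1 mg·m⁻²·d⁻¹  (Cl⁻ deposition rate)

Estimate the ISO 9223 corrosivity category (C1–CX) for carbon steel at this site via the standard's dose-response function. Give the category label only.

carbon steel: T≤10 °C ⇒ hinge +0.150·(-13.3−10) = -3.4950
  sulphur-dioxide contribution → 0.3377 μm/a
  chloride contribution → 1.4 μm/a
  ⇒ r_corr(carbon steel) = 1.738 μm/a
Category bounds: 1.3…25 μm/a bracket r_corr ⇒ C2

C2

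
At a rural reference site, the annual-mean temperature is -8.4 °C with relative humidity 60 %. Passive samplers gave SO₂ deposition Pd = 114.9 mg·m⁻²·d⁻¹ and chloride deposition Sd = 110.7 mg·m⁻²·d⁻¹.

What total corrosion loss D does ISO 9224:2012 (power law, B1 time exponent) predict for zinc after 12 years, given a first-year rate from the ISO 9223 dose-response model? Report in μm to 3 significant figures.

zinc: temperature factor f = +0.038·(-18.4) = -0.6992
  Pd branch = 0.0129·Pd^0.44·e^(0.046·RH+f) = 0.8168 μm/a
  Sd branch = 0.0175·Sd^0.57·e^(0.008·RH+0.085·T) = 0.2026 μm/a
  sum: 0.8168 + 0.2026 → r_corr = 1.019 μm/a
ISO 9224: D(t) = r_corr · t^b with b = 0.813 (zinc, B1)
  D(12) = 1.019 × 12^0.813 = 1.019 × 7.54 = 7.686 μm

D(12) = 7.69 μm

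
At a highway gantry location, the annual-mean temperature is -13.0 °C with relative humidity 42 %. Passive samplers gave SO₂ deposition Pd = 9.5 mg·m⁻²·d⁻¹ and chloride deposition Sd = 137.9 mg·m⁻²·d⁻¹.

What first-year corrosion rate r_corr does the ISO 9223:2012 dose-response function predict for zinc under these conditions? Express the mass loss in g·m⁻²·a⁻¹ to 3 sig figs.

zinc: T≤10 °C ⇒ hinge +0.038·(-13.0−10) = -0.8740
  SO₂ term: 0.0129·9.5^0.44·exp(0.046·42-0.8740) = 0.1001
  Cl⁻ term: 0.0175·137.9^0.57·exp(0.008·42+0.085·-13.0) = 0.1345
  r_corr = 0.1001 + 0.1345 = 0.2345 μm/a
Convert to mass loss: 0.2345 μm/a × 7.14 g/cm³ = 1.675 g·m⁻²·a⁻¹

r_corr = 1.67 g·m⁻²·a⁻¹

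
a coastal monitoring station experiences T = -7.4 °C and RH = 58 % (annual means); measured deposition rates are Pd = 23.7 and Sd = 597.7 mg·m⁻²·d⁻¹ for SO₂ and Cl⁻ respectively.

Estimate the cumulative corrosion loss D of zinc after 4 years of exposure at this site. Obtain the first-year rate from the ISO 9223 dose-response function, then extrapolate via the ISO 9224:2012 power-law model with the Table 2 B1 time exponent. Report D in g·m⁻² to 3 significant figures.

zinc: f(T) = +0.038·(T−10) [T≤10 °C] = -0.6612
  sulphur-dioxide contribution → 0.3864 μm/a
  chloride contribution → 0.5675 μm/a
  ⇒ r_corr(zinc) = 0.9539 μm/a
Long-term exponent b (ISO 9224 Table 2, B1) = 0.813
  D(4) = 0.9539 × 4^0.813 = 0.9539 × 3.087 = 2.944 μm
  Mass loss = 2.944 μm × 7.14 g/cm³ = 21.02 g·m⁻²

D(4) = 21.0 g·m⁻²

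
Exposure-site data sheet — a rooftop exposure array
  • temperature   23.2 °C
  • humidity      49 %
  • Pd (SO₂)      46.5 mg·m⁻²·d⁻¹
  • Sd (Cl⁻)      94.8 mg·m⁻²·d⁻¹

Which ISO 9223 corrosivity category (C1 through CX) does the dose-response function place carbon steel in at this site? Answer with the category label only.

carbon steel: temperature factor f = -0.054·(13.2) = -0.7128
  sulphur-dioxide contribution → 17.03 μm/a
  chloride contribution → 21.85 μm/a
  ⇒ r_corr(carbon steel) = 38.88 μm/a
Category bounds: 25…50 μm/a bracket r_corr ⇒ C3

C3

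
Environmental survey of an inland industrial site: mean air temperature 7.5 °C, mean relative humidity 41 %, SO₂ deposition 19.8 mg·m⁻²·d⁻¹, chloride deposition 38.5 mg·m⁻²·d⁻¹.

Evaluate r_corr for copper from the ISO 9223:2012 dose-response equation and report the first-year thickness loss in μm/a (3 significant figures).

r_corr = 0.268 μm/a

copper: temperature factor f = +0.126·(-2.5) = -0.3150
  sulphur-dioxide contribution → 0.09444 μm/a
  chloride contribution → 0.1735 μm/a
  ⇒ r_corr(copper) = 0.268 μm/a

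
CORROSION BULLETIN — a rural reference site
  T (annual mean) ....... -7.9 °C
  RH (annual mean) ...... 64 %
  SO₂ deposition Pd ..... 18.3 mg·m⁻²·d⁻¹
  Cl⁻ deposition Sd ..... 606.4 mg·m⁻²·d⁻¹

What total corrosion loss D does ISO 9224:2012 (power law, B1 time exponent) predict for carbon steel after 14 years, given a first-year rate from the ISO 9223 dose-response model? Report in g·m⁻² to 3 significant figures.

carbon steel: T≤10 °C ⇒ hinge +0.150·(-7.9−10) = -2.6850
  SO₂ term: 1.77·18.3^0.52·exp(0.02·64-2.6850) = 1.969
  Cl⁻ term: 0.102·606.4^0.62·exp(0.033·64+0.04·-7.9) = 32.65
  r_corr = 1.969 + 32.65 = 34.62 μm/a
ISO 9224: D(t) = r_corr · t^b with b = 0.523 (carbon steel, B1)
  D(14) = 34.62 × 14^0.523 = 34.62 × 3.976 = 137.6 μm
  Mass loss = 137.6 μm × 7.85 g/cm³ = 1081 g·m⁻²

D(14) = 1.08e+03 g·m⁻²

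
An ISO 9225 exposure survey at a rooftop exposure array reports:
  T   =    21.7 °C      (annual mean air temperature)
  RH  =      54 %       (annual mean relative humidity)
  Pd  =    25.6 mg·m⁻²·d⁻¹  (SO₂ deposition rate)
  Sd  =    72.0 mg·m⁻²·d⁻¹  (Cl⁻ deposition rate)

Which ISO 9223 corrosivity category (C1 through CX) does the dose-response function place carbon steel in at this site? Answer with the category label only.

carbon steel: T>10 °C ⇒ hinge -0.054·(21.7−10) = -0.6318
  sulphur-dioxide contribution → 14.96 μm/a
  chloride contribution → 20.47 μm/a
  total first-year rate 35.42 μm/a
Category bounds: 25…50 μm/a bracket r_corr ⇒ C3

C3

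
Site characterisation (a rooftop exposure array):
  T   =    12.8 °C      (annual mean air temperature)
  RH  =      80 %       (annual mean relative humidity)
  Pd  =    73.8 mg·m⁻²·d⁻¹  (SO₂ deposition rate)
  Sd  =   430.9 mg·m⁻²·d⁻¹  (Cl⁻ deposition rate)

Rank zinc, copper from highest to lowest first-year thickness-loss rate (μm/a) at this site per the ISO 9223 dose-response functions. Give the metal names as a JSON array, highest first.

zinc: temperature factor f = -0.071·(2.8) = -0.1988
  SO₂ term: 0.0129·73.8^0.44·exp(0.046·80-0.1988) = 2.782
  Sd branch = 0.0175·Sd^0.57·e^(0.008·RH+0.085·T) = 3.127 μm/a
  r_corr = 2.782 + 3.127 = 5.909 μm/a
copper: f(T) = -0.080·(T−10) [T>10 °C] = -0.2240
  SO₂ term: 0.0053·73.8^0.26·exp(0.059·80-0.2240) = 1.454
  Cl⁻ term: 0.01025·430.9^0.27·exp(0.036·80+0.049·12.8) = 1.759
  r_corr = 1.454 + 1.759 = 3.213 μm/a
Ordering by μm/a: zinc (5.91) > copper (3.21)

["zinc", "copper"]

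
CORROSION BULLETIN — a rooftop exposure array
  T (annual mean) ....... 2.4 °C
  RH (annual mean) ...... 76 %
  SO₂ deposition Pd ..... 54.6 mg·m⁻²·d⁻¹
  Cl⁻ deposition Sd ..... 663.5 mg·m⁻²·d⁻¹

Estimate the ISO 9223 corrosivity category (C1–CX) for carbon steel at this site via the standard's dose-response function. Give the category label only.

carbon steel: f(T) = +0.150·(T−10) [T≤10 °C] = -1.1400
  SO₂ term: 1.77·54.6^0.52·exp(0.02·76-1.1400) = 20.72
  Cl⁻ term: 0.102·663.5^0.62·exp(0.033·76+0.04·2.4) = 77.45
  r_corr = 20.72 + 77.45 = 98.17 μm/a
Category bounds: 80…200 μm/a bracket r_corr ⇒ C5

C5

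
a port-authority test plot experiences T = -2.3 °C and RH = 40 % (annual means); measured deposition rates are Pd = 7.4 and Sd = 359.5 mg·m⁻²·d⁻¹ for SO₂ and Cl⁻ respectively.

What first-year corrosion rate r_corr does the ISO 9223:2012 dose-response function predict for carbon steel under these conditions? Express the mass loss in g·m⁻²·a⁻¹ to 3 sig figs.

carbon steel: T≤10 °C ⇒ hinge +0.150·(-2.3−10) = -1.8450
  Pd branch = 1.77·Pd^0.52·e^(0.02·RH+f) = 1.763 μm/a
  Cl⁻ term: 0.102·359.5^0.62·exp(0.033·40+0.04·-2.3) = 13.38
  r_corr = 1.763 + 13.38 = 15.14 μm/a
Convert to mass loss: 15.14 μm/a × 7.85 g/cm³ = 118.9 g·m⁻²·a⁻¹

r_corr = 119 g·m⁻²·a⁻¹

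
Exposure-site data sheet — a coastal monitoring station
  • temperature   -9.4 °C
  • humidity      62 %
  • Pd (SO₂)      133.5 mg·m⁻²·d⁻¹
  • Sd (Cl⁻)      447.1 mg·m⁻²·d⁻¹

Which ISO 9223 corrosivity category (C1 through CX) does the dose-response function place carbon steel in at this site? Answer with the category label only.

C3

carbon steel: f(T) = +0.150·(T−10) [T≤10 °C] = -2.9100
  SO₂ term: 1.77·133.5^0.52·exp(0.02·62-2.9100) = 4.246
  Sd branch = 0.102·Sd^0.62·e^(0.033·RH+0.04·T) = 23.83 μm/a
  r_corr = 4.246 + 23.83 = 28.08 μm/a
ISO 9223 Table 2 (carbon steel): 25 < 28.1 ≤ 50 μm/a ⇒ C3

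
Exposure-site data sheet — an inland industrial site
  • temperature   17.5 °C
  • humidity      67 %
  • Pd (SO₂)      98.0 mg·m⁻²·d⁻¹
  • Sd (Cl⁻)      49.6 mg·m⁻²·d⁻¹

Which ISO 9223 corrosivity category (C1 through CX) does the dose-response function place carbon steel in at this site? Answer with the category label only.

C4

carbon steel: temperature factor f = -0.054·(7.5) = -0.4050
  Pd branch = 1.77·Pd^0.52·e^(0.02·RH+f) = 48.92 μm/a
  Sd branch = 0.102·Sd^0.62·e^(0.033·RH+0.04·T) = 21.09 μm/a
  sum: 48.92 + 21.09 → r_corr = 70.01 μm/a
ISO 9223 Table 2 (carbon steel): 50 < 70 ≤ 80 μm/a ⇒ C4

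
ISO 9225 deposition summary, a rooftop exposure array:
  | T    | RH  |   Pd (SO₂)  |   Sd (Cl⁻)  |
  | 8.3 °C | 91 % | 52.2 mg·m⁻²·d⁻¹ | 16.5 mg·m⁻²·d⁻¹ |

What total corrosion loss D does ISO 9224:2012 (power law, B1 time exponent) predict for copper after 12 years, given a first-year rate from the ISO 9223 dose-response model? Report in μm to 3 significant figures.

D(12) = 18.0 μm

copper: T≤10 °C ⇒ hinge +0.126·(8.3−10) = -0.2142
  Pd branch = 0.0053·Pd^0.26·e^(0.059·RH+f) = 2.568 μm/a
  Sd branch = 0.01025·Sd^0.27·e^(0.036·RH+0.049·T) = 0.8686 μm/a
  r_corr = 2.568 + 0.8686 = 3.436 μm/a
Long-term exponent b (ISO 9224 Table 2, B1) = 0.667
  D(12) = 3.436 × 12^0.667 = 3.436 × 5.246 = 18.03 μm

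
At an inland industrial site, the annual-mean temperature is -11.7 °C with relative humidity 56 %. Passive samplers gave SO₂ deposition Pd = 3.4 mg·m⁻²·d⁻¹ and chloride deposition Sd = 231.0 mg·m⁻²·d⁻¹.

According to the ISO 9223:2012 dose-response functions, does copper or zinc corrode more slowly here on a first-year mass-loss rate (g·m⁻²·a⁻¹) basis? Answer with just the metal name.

copper: f(T) = +0.126·(T−10) [T≤10 °C] = -2.7342
  Pd branch = 0.0053·Pd^0.26·e^(0.059·RH+f) = 0.01288 μm/a
  Sd branch = 0.01025·Sd^0.27·e^(0.036·RH+0.049·T) = 0.1886 μm/a
  sum: 0.01288 + 0.1886 → r_corr = 0.2014 μm/a
  mass loss = 0.2014 μm/a × 8.96 g/cm³ = 1.805 g·m⁻²·a⁻¹
zinc: T≤10 °C ⇒ hinge +0.038·(-11.7−10) = -0.8246
  Pd branch = 0.0129·Pd^0.44·e^(0.046·RH+f) = 0.1274 μm/a
  Sd branch = 0.0175·Sd^0.57·e^(0.008·RH+0.085·T) = 0.2254 μm/a
  r_corr = 0.1274 + 0.2254 = 0.3528 μm/a
  mass loss = 0.3528 μm/a × 7.14 g/cm³ = 2.519 g·m⁻²·a⁻¹
Ordering by g·m⁻²·a⁻¹: zinc (2.52) > copper (1.8)

copper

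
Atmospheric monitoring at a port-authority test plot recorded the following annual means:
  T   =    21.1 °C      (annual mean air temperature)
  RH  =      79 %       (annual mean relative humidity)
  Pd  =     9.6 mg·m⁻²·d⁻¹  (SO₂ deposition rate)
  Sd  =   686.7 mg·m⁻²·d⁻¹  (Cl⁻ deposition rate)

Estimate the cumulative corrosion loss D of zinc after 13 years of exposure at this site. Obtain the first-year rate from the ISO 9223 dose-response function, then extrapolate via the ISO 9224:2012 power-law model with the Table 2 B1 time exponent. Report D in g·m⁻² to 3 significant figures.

D(13) = 505 g·m⁻²

zinc: T>10 °C ⇒ hinge -0.071·(21.1−10) = -0.7881
  SO₂ term: 0.0129·9.6^0.44·exp(0.046·79-0.7881) = 0.6008
  Sd branch = 0.0175·Sd^0.57·e^(0.008·RH+0.085·T) = 8.192 μm/a
  sum: 0.6008 + 8.192 → r_corr = 8.793 μm/a
Power-law: D(13) = r_corr · 13^0.813
  D(13) = 8.793 × 13^0.813 = 8.793 × 8.047 = 70.75 μm
  Mass loss = 70.75 μm × 7.14 g/cm³ = 505.2 g·m⁻²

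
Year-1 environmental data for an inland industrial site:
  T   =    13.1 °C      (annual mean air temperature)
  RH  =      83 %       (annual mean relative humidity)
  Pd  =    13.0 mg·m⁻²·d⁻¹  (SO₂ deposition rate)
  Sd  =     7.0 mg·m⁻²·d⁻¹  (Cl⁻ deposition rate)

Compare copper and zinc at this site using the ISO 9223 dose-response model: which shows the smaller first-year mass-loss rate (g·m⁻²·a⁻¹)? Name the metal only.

copper: f(T) = -0.080·(T−10) [T>10 °C] = -0.2480
  SO₂ term: 0.0053·13.0^0.26·exp(0.059·83-0.2480) = 1.079
  Sd branch = 0.01025·Sd^0.27·e^(0.036·RH+0.049·T) = 0.6537 μm/a
  r_corr = 1.079 + 0.6537 = 1.732 μm/a
  mass loss = 1.732 μm/a × 8.96 g/cm³ = 15.52 g·m⁻²·a⁻¹
zinc: f(T) = -0.071·(T−10) [T>10 °C] = -0.2201
  SO₂ term: 0.0129·13.0^0.44·exp(0.046·83-0.2201) = 1.456
  Cl⁻ term: 0.0175·7.0^0.57·exp(0.008·83+0.085·13.1) = 0.3138
  r_corr = 1.456 + 0.3138 = 1.77 μm/a
  mass loss = 1.77 μm/a × 7.14 g/cm³ = 12.64 g·m⁻²·a⁻¹
Ordering by g·m⁻²·a⁻¹: copper (15.5) > zinc (12.6)

zinc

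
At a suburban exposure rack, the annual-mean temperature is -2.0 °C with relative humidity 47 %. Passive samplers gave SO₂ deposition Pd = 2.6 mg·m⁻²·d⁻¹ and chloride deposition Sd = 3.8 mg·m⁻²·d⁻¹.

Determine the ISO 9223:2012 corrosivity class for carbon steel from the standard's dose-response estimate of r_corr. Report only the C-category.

carbon steel: T≤10 °C ⇒ hinge +0.150·(-2.0−10) = -1.8000
  SO₂ term: 1.77·2.6^0.52·exp(0.02·47-1.8000) = 1.231
  Sd branch = 0.102·Sd^0.62·e^(0.033·RH+0.04·T) = 1.016 μm/a
  sum: 1.231 + 1.016 → r_corr = 2.247 μm/a
2.25 μm/a falls in (1.3, 25] for carbon steel → category C2

C2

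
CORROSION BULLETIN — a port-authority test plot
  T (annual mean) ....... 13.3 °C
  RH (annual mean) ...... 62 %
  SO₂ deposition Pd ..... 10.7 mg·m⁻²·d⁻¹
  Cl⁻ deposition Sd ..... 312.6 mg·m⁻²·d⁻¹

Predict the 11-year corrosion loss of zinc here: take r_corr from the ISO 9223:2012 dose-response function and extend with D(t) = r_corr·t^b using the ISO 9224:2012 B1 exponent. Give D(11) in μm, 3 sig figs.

zinc: temperature factor f = -0.071·(3.3) = -0.2343
  Pd branch = 0.0129·Pd^0.44·e^(0.046·RH+f) = 0.5016 μm/a
  Cl⁻ term: 0.0175·312.6^0.57·exp(0.008·62+0.085·13.3) = 2.353
  sum: 0.5016 + 2.353 → r_corr = 2.854 μm/a
Power-law: D(11) = r_corr · 11^0.813
  D(11) = 2.854 × 11^0.813 = 2.854 × 7.025 = 20.05 μm

D(11) = 20.1 μm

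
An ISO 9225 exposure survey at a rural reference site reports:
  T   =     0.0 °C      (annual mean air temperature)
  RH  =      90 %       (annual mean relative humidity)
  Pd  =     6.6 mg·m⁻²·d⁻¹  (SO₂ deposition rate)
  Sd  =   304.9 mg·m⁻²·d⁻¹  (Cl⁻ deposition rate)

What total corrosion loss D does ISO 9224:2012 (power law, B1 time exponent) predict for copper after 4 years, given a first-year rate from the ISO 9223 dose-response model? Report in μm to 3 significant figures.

copper: f(T) = +0.126·(T−10) [T≤10 °C] = -1.2600
  sulphur-dioxide contribution → 0.4969 μm/a
  chloride contribution → 1.226 μm/a
  total first-year rate 1.723 μm/a
Power-law: D(4) = r_corr · 4^0.667
  D(4) = 1.723 × 4^0.667 = 1.723 × 2.521 = 4.344 μm

D(4) = 4.34 μm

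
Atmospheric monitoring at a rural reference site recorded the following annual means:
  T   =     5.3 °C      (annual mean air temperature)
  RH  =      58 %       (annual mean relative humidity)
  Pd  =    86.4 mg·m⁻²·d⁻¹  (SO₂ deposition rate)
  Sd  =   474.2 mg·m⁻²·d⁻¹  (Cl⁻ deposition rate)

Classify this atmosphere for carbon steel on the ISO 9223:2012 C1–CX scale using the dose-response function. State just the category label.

carbon steel: f(T) = +0.150·(T−10) [T≤10 °C] = -0.7050
  Pd branch = 1.77·Pd^0.52·e^(0.02·RH+f) = 28.35 μm/a
  Sd branch = 0.102·Sd^0.62·e^(0.033·RH+0.04·T) = 38.99 μm/a
  sum: 28.35 + 38.99 → r_corr = 67.35 μm/a
ISO 9223 Table 2 (carbon steel): 50 < 67.3 ≤ 80 μm/a ⇒ C4

C4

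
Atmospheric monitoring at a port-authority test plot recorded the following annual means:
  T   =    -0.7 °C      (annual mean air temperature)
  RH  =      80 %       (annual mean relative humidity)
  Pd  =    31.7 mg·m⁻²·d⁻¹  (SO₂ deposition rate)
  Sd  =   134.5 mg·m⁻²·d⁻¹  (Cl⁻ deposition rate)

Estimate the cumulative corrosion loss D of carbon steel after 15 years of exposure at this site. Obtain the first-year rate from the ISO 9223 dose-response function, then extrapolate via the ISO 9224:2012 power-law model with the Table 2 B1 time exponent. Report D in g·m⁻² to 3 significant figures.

D(15) = 1.28e+03 g·m⁻²

carbon steel: temperature factor f = +0.150·(-10.7) = -1.6050
  SO₂ term: 1.77·31.7^0.52·exp(0.02·80-1.6050) = 10.63
  Cl⁻ term: 0.102·134.5^0.62·exp(0.033·80+0.04·-0.7) = 29.03
  sum: 10.63 + 29.03 → r_corr = 39.65 μm/a
ISO 9224: D(t) = r_corr · t^b with b = 0.523 (carbon steel, B1)
  D(15) = 39.65 × 15^0.523 = 39.65 × 4.122 = 163.4 μm
  Mass loss = 163.4 μm × 7.85 g/cm³ = 1283 g·m⁻²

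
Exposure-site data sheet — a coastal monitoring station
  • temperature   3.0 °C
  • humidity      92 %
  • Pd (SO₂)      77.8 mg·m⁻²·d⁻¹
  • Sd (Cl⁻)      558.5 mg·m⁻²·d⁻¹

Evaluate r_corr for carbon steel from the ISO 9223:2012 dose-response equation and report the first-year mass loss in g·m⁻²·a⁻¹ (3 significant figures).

carbon steel: temperature factor f = +0.150·(-7.0) = -1.0500
  sulphur-dioxide contribution → 37.53 μm/a
  chloride contribution → 120.9 μm/a
  ⇒ r_corr(carbon steel) = 158.4 μm/a
Convert to mass loss: 158.4 μm/a × 7.85 g/cm³ = 1244 g·m⁻²·a⁻¹

r_corr = 1.24e+03 g·m⁻²·a⁻¹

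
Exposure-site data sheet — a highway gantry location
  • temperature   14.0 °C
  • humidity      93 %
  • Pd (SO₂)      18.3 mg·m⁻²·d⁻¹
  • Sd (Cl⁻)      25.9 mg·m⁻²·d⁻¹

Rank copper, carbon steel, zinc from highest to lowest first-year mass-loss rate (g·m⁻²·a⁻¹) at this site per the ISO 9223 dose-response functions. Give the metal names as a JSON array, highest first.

["carbon steel", "copper", "zinc"]

copper: T>10 °C ⇒ hinge -0.080·(14.0−10) = -0.3200
  SO₂ term: 0.0053·18.3^0.26·exp(0.059·93-0.3200) = 1.979
  Cl⁻ term: 0.01025·25.9^0.27·exp(0.036·93+0.049·14.0) = 1.394
  sum: 1.979 + 1.394 → r_corr = 3.373 μm/a
  mass loss = 3.373 μm/a × 8.96 g/cm³ = 30.22 g·m⁻²·a⁻¹
carbon steel: f(T) = -0.054·(T−10) [T>10 °C] = -0.2160
  Pd branch = 1.77·Pd^0.52·e^(0.02·RH+f) = 41.54 μm/a
  Cl⁻ term: 0.102·25.9^0.62·exp(0.033·93+0.04·14.0) = 28.9
  sum: 41.54 + 28.9 → r_corr = 70.44 μm/a
  mass loss = 70.44 μm/a × 7.85 g/cm³ = 552.9 g·m⁻²·a⁻¹
zinc: f(T) = -0.071·(T−10) [T>10 °C] = -0.2840
  Pd branch = 0.0129·Pd^0.44·e^(0.046·RH+f) = 2.516 μm/a
  Sd branch = 0.0175·Sd^0.57·e^(0.008·RH+0.085·T) = 0.7736 μm/a
  r_corr = 2.516 + 0.7736 = 3.289 μm/a
  mass loss = 3.289 μm/a × 7.14 g/cm³ = 23.49 g·m⁻²·a⁻¹
Ordering by g·m⁻²·a⁻¹: carbon steel (553) > copper (30.2) > zinc (23.5)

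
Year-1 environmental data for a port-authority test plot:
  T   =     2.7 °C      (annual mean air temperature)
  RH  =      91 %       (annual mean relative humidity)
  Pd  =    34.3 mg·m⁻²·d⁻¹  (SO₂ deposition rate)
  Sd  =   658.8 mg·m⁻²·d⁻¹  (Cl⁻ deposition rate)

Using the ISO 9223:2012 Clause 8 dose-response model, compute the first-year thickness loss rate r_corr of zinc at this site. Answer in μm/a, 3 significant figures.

zinc: temperature factor f = +0.038·(-7.3) = -0.2774
  sulphur-dioxide contribution → 3.045 μm/a
  chloride contribution → 1.843 μm/a
  total first-year rate 4.888 μm/a

r_corr = 4.89 μm/a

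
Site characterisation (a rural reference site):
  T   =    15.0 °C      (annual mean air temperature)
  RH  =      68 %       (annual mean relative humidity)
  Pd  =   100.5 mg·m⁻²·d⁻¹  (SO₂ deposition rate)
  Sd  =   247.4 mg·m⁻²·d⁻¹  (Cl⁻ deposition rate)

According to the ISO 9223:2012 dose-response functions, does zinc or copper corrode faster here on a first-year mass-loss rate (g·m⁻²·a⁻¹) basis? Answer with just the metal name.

zinc: temperature factor f = -0.071·(5.0) = -0.3550
  Pd branch = 0.0129·Pd^0.44·e^(0.046·RH+f) = 1.57 μm/a
  Sd branch = 0.0175·Sd^0.57·e^(0.008·RH+0.085·T) = 2.496 μm/a
  r_corr = 1.57 + 2.496 = 4.066 μm/a
  mass loss = 4.066 μm/a × 7.14 g/cm³ = 29.03 g·m⁻²·a⁻¹
copper: f(T) = -0.080·(T−10) [T>10 °C] = -0.4000
  Pd branch = 0.0053·Pd^0.26·e^(0.059·RH+f) = 0.6509 μm/a
  Sd branch = 0.01025·Sd^0.27·e^(0.036·RH+0.049·T) = 1.095 μm/a
  r_corr = 0.6509 + 1.095 = 1.746 μm/a
  mass loss = 1.746 μm/a × 8.96 g/cm³ = 15.64 g·m⁻²·a⁻¹
Ordering by g·m⁻²·a⁻¹: zinc (29) > copper (15.6)

zinc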